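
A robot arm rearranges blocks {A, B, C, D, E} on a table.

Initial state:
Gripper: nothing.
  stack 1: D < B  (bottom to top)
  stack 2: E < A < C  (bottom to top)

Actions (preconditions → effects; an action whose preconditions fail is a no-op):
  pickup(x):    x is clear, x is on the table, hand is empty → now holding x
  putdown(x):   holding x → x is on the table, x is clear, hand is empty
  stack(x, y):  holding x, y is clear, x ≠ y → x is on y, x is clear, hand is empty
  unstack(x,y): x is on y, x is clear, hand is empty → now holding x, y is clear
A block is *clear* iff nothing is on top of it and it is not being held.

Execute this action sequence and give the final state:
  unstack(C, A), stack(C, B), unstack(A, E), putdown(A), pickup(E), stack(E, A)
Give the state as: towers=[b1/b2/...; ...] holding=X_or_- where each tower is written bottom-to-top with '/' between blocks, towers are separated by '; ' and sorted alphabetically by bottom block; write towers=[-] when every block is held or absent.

towers=[A/E; D/B/C] holding=-

step 1 (unstack(C, A)): towers=[D/B; E/A] holding=C
step 2 (stack(C, B)): towers=[D/B/C; E/A] holding=-
step 3 (unstack(A, E)): towers=[D/B/C; E] holding=A
step 4 (putdown(A)): towers=[A; D/B/C; E] holding=-
step 5 (pickup(E)): towers=[A; D/B/C] holding=E
step 6 (stack(E, A)): towers=[A/E; D/B/C] holding=-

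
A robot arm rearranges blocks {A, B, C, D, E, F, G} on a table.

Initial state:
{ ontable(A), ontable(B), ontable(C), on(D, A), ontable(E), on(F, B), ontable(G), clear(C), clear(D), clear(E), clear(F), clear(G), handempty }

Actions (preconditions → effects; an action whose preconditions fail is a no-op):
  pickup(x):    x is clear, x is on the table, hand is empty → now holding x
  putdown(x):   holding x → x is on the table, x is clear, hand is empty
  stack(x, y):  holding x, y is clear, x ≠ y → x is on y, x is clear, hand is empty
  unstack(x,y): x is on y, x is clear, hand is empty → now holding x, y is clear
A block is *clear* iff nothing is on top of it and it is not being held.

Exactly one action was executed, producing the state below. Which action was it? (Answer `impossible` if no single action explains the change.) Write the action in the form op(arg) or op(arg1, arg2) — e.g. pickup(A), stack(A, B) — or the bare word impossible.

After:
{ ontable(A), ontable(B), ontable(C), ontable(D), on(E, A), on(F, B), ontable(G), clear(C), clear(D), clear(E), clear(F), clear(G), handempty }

impossible

target: towers=[A/E; B/F; C; D; G] holding=-
     unstack(F, B) → towers=[A/D; B; C; E; G] holding=F
         pickup(G) → towers=[A/D; B/F; C; E] holding=G
     unstack(D, A) → towers=[A; B/F; C; E; G] holding=D
         pickup(E) → towers=[A/D; B/F; C; G] holding=E
         pickup(C) → towers=[A/D; B/F; E; G] holding=C
none of the 5 applicable actions match → impossible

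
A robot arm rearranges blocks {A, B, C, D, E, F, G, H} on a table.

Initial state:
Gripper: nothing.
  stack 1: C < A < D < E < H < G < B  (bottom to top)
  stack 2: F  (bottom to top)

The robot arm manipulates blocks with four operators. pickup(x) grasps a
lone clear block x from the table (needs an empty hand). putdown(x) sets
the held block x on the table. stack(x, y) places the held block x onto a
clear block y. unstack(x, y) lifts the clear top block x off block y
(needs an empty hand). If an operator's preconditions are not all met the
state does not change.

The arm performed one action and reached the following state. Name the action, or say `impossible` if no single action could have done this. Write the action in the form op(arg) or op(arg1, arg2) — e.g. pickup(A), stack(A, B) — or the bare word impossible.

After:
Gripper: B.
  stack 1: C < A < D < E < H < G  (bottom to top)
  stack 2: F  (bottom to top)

target: towers=[C/A/D/E/H/G; F] holding=B
     unstack(B, G) → towers=[C/A/D/E/H/G; F] holding=B  ← match
         pickup(F) → towers=[C/A/D/E/H/G/B] holding=F

unstack(B, G)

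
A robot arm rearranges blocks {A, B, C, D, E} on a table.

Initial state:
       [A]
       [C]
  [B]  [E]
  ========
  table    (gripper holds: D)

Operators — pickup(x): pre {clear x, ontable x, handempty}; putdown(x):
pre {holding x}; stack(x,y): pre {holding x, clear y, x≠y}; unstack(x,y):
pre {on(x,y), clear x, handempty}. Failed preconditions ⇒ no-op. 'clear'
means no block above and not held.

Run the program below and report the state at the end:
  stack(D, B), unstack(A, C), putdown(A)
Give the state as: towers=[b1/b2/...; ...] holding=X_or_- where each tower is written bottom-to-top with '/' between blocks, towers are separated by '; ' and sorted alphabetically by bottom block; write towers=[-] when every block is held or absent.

step 1 (stack(D, B)): towers=[B/D; E/C/A] holding=-
step 2 (unstack(A, C)): towers=[B/D; E/C] holding=A
step 3 (putdown(A)): towers=[A; B/D; E/C] holding=-

towers=[A; B/D; E/C] holding=-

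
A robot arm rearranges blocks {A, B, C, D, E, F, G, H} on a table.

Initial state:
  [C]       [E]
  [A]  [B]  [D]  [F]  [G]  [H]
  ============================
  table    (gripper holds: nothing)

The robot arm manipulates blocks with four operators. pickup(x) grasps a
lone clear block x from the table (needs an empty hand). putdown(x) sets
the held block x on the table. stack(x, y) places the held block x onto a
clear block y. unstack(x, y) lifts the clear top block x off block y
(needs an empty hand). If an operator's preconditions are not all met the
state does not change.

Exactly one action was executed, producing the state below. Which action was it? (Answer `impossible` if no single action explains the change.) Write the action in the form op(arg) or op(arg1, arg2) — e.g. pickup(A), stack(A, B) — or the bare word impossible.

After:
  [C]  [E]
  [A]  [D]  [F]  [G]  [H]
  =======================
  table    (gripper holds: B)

pickup(B)

target: towers=[A/C; D/E; F; G; H] holding=B
         pickup(G) → towers=[A/C; B; D/E; F; H] holding=G
     unstack(E, D) → towers=[A/C; B; D; F; G; H] holding=E
         pickup(H) → towers=[A/C; B; D/E; F; G] holding=H
         pickup(B) → towers=[A/C; D/E; F; G; H] holding=B  ← match
         pickup(F) → towers=[A/C; B; D/E; G; H] holding=F
     unstack(C, A) → towers=[A; B; D/E; F; G; H] holding=C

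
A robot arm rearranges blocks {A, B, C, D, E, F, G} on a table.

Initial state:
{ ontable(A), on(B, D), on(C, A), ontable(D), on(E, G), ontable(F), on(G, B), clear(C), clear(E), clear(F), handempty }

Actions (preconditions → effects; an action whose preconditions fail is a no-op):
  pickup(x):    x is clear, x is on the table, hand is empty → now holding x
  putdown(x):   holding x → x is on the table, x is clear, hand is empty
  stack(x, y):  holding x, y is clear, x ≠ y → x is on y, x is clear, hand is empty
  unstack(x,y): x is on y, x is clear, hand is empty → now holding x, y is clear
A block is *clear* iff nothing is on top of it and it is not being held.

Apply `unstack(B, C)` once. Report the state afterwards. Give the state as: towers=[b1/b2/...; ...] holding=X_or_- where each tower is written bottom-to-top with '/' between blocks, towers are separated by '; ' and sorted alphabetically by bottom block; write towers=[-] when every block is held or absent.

towers=[A/C; D/B/G/E; F] holding=-

before: towers=[A/C; D/B/G/E; F] holding=-
pre[unstack(B, C)]: on(B,C) fail, clear(B) fail, handempty ok
on(B,C), clear(B) unmet → unstack(B, C) is a no-op
after:  towers=[A/C; D/B/G/E; F] holding=-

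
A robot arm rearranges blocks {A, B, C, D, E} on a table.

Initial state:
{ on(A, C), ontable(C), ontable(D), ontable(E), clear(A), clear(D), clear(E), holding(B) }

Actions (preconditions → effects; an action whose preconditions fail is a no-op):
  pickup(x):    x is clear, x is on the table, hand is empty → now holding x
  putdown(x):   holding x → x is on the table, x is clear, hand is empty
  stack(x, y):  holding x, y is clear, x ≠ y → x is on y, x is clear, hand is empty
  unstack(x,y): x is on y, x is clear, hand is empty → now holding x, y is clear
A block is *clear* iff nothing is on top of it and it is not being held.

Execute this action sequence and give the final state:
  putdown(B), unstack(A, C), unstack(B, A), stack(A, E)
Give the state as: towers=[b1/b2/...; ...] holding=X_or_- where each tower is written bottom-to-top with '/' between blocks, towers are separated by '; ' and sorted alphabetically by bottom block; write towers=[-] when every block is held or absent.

step 1 (putdown(B)): towers=[B; C/A; D; E] holding=-
step 2 (unstack(A, C)): towers=[B; C; D; E] holding=A
step 3 (unstack(B, A)) [no-op]: towers=[B; C; D; E] holding=A
step 4 (stack(A, E)): towers=[B; C; D; E/A] holding=-

towers=[B; C; D; E/A] holding=-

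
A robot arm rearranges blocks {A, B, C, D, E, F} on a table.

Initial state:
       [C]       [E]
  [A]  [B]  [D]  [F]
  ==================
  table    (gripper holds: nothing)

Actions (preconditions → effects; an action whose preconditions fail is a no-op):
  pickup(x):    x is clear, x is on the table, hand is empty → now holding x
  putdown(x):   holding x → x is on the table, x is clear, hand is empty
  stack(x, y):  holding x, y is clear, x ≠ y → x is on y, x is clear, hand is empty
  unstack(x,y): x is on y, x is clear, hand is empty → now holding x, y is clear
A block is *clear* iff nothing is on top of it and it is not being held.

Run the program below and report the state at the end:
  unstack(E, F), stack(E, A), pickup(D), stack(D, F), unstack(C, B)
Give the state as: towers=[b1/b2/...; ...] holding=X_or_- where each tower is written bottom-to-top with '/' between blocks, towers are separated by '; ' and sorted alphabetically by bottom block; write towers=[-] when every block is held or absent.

towers=[A/E; B; F/D] holding=C

step 1 (unstack(E, F)): towers=[A; B/C; D; F] holding=E
step 2 (stack(E, A)): towers=[A/E; B/C; D; F] holding=-
step 3 (pickup(D)): towers=[A/E; B/C; F] holding=D
step 4 (stack(D, F)): towers=[A/E; B/C; F/D] holding=-
step 5 (unstack(C, B)): towers=[A/E; B; F/D] holding=C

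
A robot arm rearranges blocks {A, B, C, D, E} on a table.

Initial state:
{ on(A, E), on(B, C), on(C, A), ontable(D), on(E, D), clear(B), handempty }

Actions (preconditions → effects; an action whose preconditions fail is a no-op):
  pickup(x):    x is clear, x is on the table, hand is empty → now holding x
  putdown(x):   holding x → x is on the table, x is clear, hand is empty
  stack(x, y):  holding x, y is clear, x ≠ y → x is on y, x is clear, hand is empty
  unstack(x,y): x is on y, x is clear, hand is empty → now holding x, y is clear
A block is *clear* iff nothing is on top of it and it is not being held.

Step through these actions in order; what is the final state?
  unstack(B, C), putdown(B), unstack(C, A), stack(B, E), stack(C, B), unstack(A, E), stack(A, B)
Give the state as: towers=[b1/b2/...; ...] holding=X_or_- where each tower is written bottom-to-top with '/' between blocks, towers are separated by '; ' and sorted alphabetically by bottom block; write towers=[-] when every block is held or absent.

step 1 (unstack(B, C)): towers=[D/E/A/C] holding=B
step 2 (putdown(B)): towers=[B; D/E/A/C] holding=-
step 3 (unstack(C, A)): towers=[B; D/E/A] holding=C
step 4 (stack(B, E)) [no-op]: towers=[B; D/E/A] holding=C
step 5 (stack(C, B)): towers=[B/C; D/E/A] holding=-
step 6 (unstack(A, E)): towers=[B/C; D/E] holding=A
step 7 (stack(A, B)) [no-op]: towers=[B/C; D/E] holding=A

towers=[B/C; D/E] holding=A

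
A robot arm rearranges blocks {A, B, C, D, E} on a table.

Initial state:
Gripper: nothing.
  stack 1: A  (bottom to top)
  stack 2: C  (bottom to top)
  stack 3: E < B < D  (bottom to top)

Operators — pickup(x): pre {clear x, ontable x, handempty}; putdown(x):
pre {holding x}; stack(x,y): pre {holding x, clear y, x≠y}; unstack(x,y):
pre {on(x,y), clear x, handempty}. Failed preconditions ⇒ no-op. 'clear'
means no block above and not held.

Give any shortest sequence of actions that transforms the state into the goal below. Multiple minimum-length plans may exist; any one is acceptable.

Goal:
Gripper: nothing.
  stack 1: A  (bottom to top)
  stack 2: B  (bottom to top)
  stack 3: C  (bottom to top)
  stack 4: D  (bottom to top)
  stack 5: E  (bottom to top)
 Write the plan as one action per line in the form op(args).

step 1 (unstack(D, B)): towers=[A; C; E/B] holding=D
step 2 (putdown(D)): towers=[A; C; D; E/B] holding=-
step 3 (unstack(B, E)): towers=[A; C; D; E] holding=B
step 4 (putdown(B)): towers=[A; B; C; D; E] holding=-
goal check: towers=[A; B; C; D; E] holding=- — reached (length 4, optimal by BFS)

unstack(D, B)
putdown(D)
unstack(B, E)
putdown(B)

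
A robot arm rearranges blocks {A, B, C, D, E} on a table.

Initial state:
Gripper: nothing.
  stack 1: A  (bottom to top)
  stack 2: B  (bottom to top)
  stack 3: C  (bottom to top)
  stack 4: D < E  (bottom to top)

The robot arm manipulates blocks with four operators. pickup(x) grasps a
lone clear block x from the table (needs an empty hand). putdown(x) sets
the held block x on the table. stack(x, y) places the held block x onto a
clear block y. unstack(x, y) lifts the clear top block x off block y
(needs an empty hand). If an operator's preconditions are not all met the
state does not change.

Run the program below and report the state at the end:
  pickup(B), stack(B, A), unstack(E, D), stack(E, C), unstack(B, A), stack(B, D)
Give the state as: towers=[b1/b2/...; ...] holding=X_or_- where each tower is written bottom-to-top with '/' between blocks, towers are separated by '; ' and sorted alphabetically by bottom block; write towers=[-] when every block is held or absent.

towers=[A; C/E; D/B] holding=-

step 1 (pickup(B)): towers=[A; C; D/E] holding=B
step 2 (stack(B, A)): towers=[A/B; C; D/E] holding=-
step 3 (unstack(E, D)): towers=[A/B; C; D] holding=E
step 4 (stack(E, C)): towers=[A/B; C/E; D] holding=-
step 5 (unstack(B, A)): towers=[A; C/E; D] holding=B
step 6 (stack(B, D)): towers=[A; C/E; D/B] holding=-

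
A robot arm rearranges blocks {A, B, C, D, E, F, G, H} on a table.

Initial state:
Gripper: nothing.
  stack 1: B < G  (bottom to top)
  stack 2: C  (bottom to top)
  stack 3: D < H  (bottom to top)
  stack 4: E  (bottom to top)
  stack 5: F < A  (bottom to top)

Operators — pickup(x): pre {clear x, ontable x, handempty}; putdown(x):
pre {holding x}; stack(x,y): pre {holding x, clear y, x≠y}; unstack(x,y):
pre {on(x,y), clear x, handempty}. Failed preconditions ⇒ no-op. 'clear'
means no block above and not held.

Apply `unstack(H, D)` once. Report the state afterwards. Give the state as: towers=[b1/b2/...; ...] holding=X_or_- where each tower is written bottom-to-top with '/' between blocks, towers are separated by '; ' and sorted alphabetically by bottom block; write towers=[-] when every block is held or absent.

towers=[B/G; C; D; E; F/A] holding=H

before: towers=[B/G; C; D/H; E; F/A] holding=-
pre[unstack(H, D)]: on(H,D) yes, clear(H) yes, handempty yes
all met → apply unstack(H, D)
after:  towers=[B/G; C; D; E; F/A] holding=H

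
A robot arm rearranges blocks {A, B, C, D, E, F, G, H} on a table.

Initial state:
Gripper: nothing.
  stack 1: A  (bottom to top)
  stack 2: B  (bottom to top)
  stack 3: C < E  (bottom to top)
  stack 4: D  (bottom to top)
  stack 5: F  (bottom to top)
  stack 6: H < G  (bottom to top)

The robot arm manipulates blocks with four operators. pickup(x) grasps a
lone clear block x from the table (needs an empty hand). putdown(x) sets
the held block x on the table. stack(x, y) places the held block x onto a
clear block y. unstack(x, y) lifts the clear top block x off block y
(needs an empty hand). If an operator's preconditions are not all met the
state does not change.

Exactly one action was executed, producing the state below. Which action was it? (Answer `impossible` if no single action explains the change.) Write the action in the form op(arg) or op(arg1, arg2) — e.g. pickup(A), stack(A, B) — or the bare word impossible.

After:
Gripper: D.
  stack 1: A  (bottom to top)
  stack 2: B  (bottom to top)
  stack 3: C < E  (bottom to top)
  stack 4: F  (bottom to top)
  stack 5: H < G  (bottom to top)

target: towers=[A; B; C/E; F; H/G] holding=D
     unstack(G, H) → towers=[A; B; C/E; D; F; H] holding=G
         pickup(A) → towers=[B; C/E; D; F; H/G] holding=A
     unstack(E, C) → towers=[A; B; C; D; F; H/G] holding=E
         pickup(B) → towers=[A; C/E; D; F; H/G] holding=B
         pickup(F) → towers=[A; B; C/E; D; H/G] holding=F
         pickup(D) → towers=[A; B; C/E; F; H/G] holding=D  ← match

pickup(D)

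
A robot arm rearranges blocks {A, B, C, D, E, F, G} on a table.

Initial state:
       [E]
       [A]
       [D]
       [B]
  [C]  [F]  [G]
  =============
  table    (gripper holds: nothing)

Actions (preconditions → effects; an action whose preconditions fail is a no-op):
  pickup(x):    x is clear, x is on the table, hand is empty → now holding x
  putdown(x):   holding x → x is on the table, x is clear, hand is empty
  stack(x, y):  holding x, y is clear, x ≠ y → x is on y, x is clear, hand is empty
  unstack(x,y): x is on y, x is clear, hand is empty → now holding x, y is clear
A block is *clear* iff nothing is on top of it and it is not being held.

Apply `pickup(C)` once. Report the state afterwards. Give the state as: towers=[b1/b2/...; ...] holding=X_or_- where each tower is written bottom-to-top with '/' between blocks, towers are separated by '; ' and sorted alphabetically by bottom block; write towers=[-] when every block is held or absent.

towers=[F/B/D/A/E; G] holding=C

before: towers=[C; F/B/D/A/E; G] holding=-
pre[pickup(C)]: clear(C) yes, ontable(C) yes, handempty yes
all met → apply pickup(C)
after:  towers=[F/B/D/A/E; G] holding=C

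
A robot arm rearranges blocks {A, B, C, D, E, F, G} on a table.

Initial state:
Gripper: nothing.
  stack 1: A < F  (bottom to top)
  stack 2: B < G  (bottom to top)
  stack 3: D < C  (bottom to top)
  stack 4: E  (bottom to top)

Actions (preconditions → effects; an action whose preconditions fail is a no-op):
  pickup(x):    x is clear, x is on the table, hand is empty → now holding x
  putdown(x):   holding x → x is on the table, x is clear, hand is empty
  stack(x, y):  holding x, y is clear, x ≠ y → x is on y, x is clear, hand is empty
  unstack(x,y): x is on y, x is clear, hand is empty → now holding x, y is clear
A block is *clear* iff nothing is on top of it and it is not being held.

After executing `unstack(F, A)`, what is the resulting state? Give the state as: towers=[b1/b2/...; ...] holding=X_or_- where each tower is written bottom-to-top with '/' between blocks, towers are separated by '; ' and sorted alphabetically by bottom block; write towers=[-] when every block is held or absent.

before: towers=[A/F; B/G; D/C; E] holding=-
pre[unstack(F, A)]: on(F,A) ✓, clear(F) ✓, handempty ✓
all met → apply unstack(F, A)
after:  towers=[A; B/G; D/C; E] holding=F

towers=[A; B/G; D/C; E] holding=F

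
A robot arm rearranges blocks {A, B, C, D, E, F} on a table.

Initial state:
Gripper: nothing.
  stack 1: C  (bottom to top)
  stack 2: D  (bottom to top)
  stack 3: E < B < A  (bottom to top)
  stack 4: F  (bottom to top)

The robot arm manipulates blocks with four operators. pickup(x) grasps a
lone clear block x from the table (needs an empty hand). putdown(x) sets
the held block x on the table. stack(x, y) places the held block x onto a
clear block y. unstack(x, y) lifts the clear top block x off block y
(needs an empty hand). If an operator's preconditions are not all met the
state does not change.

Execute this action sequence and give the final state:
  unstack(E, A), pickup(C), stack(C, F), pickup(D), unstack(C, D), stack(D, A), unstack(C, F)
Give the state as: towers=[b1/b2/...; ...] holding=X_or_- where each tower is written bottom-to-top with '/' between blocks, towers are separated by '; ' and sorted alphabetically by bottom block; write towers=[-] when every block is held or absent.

towers=[E/B/A/D; F] holding=C

step 1 (unstack(E, A)) [no-op]: towers=[C; D; E/B/A; F] holding=-
step 2 (pickup(C)): towers=[D; E/B/A; F] holding=C
step 3 (stack(C, F)): towers=[D; E/B/A; F/C] holding=-
step 4 (pickup(D)): towers=[E/B/A; F/C] holding=D
step 5 (unstack(C, D)) [no-op]: towers=[E/B/A; F/C] holding=D
step 6 (stack(D, A)): towers=[E/B/A/D; F/C] holding=-
step 7 (unstack(C, F)): towers=[E/B/A/D; F] holding=C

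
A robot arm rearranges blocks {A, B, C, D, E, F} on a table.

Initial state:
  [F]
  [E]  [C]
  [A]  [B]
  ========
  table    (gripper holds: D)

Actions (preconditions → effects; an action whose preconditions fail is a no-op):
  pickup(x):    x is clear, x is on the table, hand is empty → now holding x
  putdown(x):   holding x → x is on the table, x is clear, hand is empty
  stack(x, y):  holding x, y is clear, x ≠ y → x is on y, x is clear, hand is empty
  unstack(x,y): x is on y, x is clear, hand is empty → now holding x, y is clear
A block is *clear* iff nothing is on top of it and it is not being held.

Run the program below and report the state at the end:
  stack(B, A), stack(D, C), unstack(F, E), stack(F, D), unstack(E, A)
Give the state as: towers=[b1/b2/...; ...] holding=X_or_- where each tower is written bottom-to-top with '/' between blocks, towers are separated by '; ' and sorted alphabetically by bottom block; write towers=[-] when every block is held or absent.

step 1 (stack(B, A)) [no-op]: towers=[A/E/F; B/C] holding=D
step 2 (stack(D, C)): towers=[A/E/F; B/C/D] holding=-
step 3 (unstack(F, E)): towers=[A/E; B/C/D] holding=F
step 4 (stack(F, D)): towers=[A/E; B/C/D/F] holding=-
step 5 (unstack(E, A)): towers=[A; B/C/D/F] holding=E

towers=[A; B/C/D/F] holding=E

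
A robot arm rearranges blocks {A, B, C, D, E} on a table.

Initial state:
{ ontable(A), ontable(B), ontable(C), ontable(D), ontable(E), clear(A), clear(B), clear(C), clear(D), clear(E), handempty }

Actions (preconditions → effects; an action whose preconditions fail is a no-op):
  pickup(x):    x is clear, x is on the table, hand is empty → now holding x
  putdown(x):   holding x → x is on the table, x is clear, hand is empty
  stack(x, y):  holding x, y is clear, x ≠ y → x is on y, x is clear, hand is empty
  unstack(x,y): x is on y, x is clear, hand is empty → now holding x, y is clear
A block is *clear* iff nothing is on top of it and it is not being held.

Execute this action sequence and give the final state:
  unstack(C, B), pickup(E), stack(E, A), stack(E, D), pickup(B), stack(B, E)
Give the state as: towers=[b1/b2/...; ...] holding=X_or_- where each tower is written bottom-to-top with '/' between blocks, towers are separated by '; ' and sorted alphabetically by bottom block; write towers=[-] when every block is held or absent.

towers=[A/E/B; C; D] holding=-

step 1 (unstack(C, B)) [no-op]: towers=[A; B; C; D; E] holding=-
step 2 (pickup(E)): towers=[A; B; C; D] holding=E
step 3 (stack(E, A)): towers=[A/E; B; C; D] holding=-
step 4 (stack(E, D)) [no-op]: towers=[A/E; B; C; D] holding=-
step 5 (pickup(B)): towers=[A/E; C; D] holding=B
step 6 (stack(B, E)): towers=[A/E/B; C; D] holding=-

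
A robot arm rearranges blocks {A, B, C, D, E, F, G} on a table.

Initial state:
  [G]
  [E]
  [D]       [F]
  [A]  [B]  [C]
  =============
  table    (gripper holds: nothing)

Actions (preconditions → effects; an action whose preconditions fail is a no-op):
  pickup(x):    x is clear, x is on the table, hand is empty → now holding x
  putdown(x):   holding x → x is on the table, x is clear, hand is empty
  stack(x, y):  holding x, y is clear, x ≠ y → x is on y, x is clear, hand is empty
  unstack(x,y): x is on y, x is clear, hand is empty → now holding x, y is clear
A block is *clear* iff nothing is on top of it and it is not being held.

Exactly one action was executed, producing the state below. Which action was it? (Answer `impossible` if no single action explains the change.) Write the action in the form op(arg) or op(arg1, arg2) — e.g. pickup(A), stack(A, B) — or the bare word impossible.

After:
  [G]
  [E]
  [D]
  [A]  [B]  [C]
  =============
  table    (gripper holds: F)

unstack(F, C)

target: towers=[A/D/E/G; B; C] holding=F
         pickup(B) → towers=[A/D/E/G; C/F] holding=B
     unstack(F, C) → towers=[A/D/E/G; B; C] holding=F  ← match
     unstack(G, E) → towers=[A/D/E; B; C/F] holding=G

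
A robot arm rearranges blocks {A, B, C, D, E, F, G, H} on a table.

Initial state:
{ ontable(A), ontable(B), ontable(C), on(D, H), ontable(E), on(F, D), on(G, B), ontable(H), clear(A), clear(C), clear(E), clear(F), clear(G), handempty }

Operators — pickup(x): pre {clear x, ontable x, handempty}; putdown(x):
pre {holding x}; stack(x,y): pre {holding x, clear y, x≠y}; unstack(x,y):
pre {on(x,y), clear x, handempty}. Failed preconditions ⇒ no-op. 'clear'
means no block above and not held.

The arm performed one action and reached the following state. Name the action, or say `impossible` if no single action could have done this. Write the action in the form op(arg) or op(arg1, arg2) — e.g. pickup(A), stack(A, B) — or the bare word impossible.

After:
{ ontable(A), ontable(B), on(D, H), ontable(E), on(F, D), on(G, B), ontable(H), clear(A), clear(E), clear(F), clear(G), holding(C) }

target: towers=[A; B/G; E; H/D/F] holding=C
     unstack(G, B) → towers=[A; B; C; E; H/D/F] holding=G
         pickup(A) → towers=[B/G; C; E; H/D/F] holding=A
         pickup(E) → towers=[A; B/G; C; H/D/F] holding=E
     unstack(F, D) → towers=[A; B/G; C; E; H/D] holding=F
         pickup(C) → towers=[A; B/G; E; H/D/F] holding=C  ← match

pickup(C)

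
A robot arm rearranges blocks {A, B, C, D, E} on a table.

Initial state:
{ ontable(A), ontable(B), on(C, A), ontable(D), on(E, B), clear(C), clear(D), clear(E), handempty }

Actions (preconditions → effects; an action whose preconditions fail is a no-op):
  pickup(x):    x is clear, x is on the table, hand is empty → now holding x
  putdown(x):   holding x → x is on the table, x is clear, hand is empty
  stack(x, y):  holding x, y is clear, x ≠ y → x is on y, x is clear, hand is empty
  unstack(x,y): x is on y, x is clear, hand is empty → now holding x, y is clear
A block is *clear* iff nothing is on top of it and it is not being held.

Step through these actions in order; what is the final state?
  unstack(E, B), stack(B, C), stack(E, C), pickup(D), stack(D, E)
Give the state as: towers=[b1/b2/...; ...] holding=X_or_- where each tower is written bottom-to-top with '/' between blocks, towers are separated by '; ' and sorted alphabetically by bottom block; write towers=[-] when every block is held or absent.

step 1 (unstack(E, B)): towers=[A/C; B; D] holding=E
step 2 (stack(B, C)) [no-op]: towers=[A/C; B; D] holding=E
step 3 (stack(E, C)): towers=[A/C/E; B; D] holding=-
step 4 (pickup(D)): towers=[A/C/E; B] holding=D
step 5 (stack(D, E)): towers=[A/C/E/D; B] holding=-

towers=[A/C/E/D; B] holding=-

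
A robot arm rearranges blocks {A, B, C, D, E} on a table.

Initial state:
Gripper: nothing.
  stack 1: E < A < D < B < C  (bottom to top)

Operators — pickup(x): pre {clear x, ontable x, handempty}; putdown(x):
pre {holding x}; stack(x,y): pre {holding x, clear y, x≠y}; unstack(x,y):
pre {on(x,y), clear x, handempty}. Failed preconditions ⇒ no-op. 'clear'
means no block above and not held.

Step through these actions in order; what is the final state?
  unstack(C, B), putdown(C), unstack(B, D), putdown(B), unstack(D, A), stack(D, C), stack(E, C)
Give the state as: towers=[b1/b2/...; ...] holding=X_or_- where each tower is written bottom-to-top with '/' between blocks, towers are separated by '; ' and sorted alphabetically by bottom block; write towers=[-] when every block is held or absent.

step 1 (unstack(C, B)): towers=[E/A/D/B] holding=C
step 2 (putdown(C)): towers=[C; E/A/D/B] holding=-
step 3 (unstack(B, D)): towers=[C; E/A/D] holding=B
step 4 (putdown(B)): towers=[B; C; E/A/D] holding=-
step 5 (unstack(D, A)): towers=[B; C; E/A] holding=D
step 6 (stack(D, C)): towers=[B; C/D; E/A] holding=-
step 7 (stack(E, C)) [no-op]: towers=[B; C/D; E/A] holding=-

towers=[B; C/D; E/A] holding=-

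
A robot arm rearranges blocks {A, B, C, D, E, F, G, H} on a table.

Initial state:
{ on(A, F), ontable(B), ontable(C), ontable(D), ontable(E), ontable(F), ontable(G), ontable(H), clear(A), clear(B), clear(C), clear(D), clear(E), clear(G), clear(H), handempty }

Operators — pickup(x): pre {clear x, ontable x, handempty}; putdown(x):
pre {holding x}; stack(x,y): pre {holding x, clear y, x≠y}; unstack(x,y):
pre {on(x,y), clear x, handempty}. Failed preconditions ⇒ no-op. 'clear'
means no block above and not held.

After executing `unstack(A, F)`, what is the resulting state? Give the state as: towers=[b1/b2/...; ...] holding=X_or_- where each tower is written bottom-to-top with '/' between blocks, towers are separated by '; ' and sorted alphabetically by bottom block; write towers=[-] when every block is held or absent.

before: towers=[B; C; D; E; F/A; G; H] holding=-
pre[unstack(A, F)]: on(A,F) ✓, clear(A) ✓, handempty ✓
all met → apply unstack(A, F)
after:  towers=[B; C; D; E; F; G; H] holding=A

towers=[B; C; D; E; F; G; H] holding=A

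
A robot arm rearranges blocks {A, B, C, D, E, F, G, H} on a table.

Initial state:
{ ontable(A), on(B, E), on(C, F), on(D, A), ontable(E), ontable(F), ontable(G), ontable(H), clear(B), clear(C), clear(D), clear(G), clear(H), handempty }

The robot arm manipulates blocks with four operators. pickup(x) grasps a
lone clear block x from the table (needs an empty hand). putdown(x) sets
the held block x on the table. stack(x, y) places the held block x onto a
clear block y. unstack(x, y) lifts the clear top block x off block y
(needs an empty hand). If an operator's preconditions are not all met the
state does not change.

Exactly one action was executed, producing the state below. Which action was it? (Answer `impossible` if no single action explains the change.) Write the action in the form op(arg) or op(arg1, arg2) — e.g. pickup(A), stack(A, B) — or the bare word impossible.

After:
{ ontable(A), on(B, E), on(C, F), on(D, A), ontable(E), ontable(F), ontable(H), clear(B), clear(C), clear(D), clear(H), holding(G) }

pickup(G)

target: towers=[A/D; E/B; F/C; H] holding=G
         pickup(G) → towers=[A/D; E/B; F/C; H] holding=G  ← match
         pickup(H) → towers=[A/D; E/B; F/C; G] holding=H
     unstack(B, E) → towers=[A/D; E; F/C; G; H] holding=B
     unstack(D, A) → towers=[A; E/B; F/C; G; H] holding=D
     unstack(C, F) → towers=[A/D; E/B; F; G; H] holding=C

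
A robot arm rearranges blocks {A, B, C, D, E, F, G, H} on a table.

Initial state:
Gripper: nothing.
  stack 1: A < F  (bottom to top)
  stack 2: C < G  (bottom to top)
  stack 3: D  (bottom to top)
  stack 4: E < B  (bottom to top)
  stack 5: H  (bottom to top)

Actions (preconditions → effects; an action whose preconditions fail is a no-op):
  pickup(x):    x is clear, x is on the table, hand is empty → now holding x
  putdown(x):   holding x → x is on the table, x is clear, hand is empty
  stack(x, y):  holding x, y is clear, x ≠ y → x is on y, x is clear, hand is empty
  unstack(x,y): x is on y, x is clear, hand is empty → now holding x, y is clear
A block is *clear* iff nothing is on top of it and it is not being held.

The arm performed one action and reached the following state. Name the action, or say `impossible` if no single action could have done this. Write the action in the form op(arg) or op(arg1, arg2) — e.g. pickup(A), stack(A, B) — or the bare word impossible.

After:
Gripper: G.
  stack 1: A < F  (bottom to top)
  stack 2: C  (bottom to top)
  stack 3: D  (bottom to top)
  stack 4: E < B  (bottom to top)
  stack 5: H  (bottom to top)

target: towers=[A/F; C; D; E/B; H] holding=G
     unstack(G, C) → towers=[A/F; C; D; E/B; H] holding=G  ← match
         pickup(H) → towers=[A/F; C/G; D; E/B] holding=H
     unstack(B, E) → towers=[A/F; C/G; D; E; H] holding=B
     unstack(F, A) → towers=[A; C/G; D; E/B; H] holding=F
         pickup(D) → towers=[A/F; C/G; E/B; H] holding=D

unstack(G, C)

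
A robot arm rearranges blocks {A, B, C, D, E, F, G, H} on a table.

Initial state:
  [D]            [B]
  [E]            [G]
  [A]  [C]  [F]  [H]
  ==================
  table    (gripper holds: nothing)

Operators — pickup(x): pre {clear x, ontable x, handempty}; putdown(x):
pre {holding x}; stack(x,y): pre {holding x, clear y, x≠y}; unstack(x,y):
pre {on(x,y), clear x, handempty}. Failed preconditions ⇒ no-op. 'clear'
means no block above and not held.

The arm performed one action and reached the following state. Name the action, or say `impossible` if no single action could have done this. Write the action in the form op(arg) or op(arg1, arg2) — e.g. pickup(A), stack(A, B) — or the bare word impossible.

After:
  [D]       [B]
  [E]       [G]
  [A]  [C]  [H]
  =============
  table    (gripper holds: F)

target: towers=[A/E/D; C; H/G/B] holding=F
     unstack(B, G) → towers=[A/E/D; C; F; H/G] holding=B
         pickup(F) → towers=[A/E/D; C; H/G/B] holding=F  ← match
     unstack(D, E) → towers=[A/E; C; F; H/G/B] holding=D
         pickup(C) → towers=[A/E/D; F; H/G/B] holding=C

pickup(F)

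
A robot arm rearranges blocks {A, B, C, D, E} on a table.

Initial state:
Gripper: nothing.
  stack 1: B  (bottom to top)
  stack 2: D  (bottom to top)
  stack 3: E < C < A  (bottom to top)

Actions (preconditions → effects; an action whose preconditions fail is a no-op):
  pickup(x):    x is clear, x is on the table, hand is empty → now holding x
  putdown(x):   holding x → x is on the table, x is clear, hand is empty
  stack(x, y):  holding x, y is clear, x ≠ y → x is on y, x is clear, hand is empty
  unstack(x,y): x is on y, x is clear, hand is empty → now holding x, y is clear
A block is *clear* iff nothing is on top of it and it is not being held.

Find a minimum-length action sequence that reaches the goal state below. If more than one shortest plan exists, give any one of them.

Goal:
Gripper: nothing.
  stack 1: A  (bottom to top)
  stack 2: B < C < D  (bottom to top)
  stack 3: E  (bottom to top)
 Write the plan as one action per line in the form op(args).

step 1 (unstack(A, C)): towers=[B; D; E/C] holding=A
step 2 (putdown(A)): towers=[A; B; D; E/C] holding=-
step 3 (unstack(C, E)): towers=[A; B; D; E] holding=C
step 4 (stack(C, B)): towers=[A; B/C; D; E] holding=-
step 5 (pickup(D)): towers=[A; B/C; E] holding=D
step 6 (stack(D, C)): towers=[A; B/C/D; E] holding=-
goal check: towers=[A; B/C/D; E] holding=- — reached (length 6, optimal by BFS)

unstack(A, C)
putdown(A)
unstack(C, E)
stack(C, B)
pickup(D)
stack(D, C)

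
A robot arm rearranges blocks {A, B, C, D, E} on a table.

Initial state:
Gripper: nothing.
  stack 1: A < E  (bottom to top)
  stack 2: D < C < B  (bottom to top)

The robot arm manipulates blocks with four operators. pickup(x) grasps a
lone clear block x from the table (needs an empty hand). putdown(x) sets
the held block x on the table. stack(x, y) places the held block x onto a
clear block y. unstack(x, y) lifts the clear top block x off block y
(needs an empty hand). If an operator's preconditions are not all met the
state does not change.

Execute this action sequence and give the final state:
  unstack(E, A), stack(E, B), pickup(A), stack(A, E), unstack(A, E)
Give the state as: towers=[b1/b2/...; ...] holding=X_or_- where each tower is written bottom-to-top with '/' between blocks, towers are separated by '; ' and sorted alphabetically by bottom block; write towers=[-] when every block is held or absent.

towers=[D/C/B/E] holding=A

step 1 (unstack(E, A)): towers=[A; D/C/B] holding=E
step 2 (stack(E, B)): towers=[A; D/C/B/E] holding=-
step 3 (pickup(A)): towers=[D/C/B/E] holding=A
step 4 (stack(A, E)): towers=[D/C/B/E/A] holding=-
step 5 (unstack(A, E)): towers=[D/C/B/E] holding=A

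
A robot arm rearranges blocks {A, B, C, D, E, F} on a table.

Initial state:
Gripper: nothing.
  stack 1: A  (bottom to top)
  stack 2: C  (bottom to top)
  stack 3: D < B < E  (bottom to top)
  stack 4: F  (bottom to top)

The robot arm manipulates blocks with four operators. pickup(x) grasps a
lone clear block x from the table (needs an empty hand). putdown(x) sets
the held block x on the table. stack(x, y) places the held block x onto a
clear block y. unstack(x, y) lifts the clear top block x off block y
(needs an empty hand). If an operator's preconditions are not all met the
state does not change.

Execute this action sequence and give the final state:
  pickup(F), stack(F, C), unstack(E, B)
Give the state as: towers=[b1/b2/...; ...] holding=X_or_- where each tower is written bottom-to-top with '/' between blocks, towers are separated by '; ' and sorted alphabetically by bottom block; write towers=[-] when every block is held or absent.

towers=[A; C/F; D/B] holding=E

step 1 (pickup(F)): towers=[A; C; D/B/E] holding=F
step 2 (stack(F, C)): towers=[A; C/F; D/B/E] holding=-
step 3 (unstack(E, B)): towers=[A; C/F; D/B] holding=E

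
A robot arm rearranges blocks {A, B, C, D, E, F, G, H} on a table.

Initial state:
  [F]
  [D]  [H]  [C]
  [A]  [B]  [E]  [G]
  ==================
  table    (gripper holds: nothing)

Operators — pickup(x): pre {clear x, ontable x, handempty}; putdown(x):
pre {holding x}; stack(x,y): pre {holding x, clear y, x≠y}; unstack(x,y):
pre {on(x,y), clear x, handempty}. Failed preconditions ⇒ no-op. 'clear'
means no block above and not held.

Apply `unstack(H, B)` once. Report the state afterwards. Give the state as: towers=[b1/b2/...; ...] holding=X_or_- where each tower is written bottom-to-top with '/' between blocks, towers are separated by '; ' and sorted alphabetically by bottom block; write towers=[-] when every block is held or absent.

before: towers=[A/D/F; B/H; E/C; G] holding=-
pre[unstack(H, B)]: on(H,B) ok, clear(H) ok, handempty ok
all met → apply unstack(H, B)
after:  towers=[A/D/F; B; E/C; G] holding=H

towers=[A/D/F; B; E/C; G] holding=H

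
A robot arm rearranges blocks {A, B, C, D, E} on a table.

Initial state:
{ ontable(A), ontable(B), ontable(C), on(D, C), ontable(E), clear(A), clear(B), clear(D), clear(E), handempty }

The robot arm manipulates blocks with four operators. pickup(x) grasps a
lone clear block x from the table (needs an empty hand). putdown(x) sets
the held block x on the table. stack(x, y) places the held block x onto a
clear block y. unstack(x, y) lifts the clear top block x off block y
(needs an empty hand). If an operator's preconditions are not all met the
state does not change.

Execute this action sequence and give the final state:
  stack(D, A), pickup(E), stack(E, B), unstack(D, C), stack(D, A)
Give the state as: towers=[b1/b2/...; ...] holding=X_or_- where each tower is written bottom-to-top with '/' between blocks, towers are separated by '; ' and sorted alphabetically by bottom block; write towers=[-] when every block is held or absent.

step 1 (stack(D, A)) [no-op]: towers=[A; B; C/D; E] holding=-
step 2 (pickup(E)): towers=[A; B; C/D] holding=E
step 3 (stack(E, B)): towers=[A; B/E; C/D] holding=-
step 4 (unstack(D, C)): towers=[A; B/E; C] holding=D
step 5 (stack(D, A)): towers=[A/D; B/E; C] holding=-

towers=[A/D; B/E; C] holding=-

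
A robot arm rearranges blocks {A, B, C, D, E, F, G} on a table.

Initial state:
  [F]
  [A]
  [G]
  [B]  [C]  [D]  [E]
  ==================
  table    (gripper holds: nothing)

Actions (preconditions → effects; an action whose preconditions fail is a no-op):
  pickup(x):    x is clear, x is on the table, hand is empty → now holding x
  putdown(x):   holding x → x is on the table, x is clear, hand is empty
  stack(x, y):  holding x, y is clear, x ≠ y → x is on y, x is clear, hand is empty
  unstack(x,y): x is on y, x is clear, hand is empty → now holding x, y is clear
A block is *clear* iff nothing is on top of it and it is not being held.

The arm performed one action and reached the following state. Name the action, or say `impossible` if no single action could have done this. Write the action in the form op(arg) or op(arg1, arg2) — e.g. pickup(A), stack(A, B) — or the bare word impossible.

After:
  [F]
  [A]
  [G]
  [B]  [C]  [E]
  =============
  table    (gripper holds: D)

target: towers=[B/G/A/F; C; E] holding=D
     unstack(F, A) → towers=[B/G/A; C; D; E] holding=F
         pickup(D) → towers=[B/G/A/F; C; E] holding=D  ← match
         pickup(E) → towers=[B/G/A/F; C; D] holding=E
         pickup(C) → towers=[B/G/A/F; D; E] holding=C

pickup(D)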